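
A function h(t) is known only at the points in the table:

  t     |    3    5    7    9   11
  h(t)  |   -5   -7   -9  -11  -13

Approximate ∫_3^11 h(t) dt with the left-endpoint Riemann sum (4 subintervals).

Δt = 2.
Sum = 2·[(-5) + (-7) + (-9) + (-11)] = -64.

-64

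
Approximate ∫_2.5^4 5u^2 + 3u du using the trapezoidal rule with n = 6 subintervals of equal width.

95.328125

Δu = (4 − 2.5)/6 = 0.25.
f(2.5) = 38.75, f(2.75) = 46.0625, f(3) = 54, f(3.25) = 62.5625, f(3.5) = 71.75, f(3.75) = 81.5625, f(4) = 92.
T_6 = (Δu/2)·[f(u_0) + 2f(u_1) + ... + 2f(u_{5}) + f(u_6)].
Sum = 95.328125.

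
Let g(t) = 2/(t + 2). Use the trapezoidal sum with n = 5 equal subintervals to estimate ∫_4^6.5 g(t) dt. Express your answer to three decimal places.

0.697

Δt = (6.5 − 4)/5 = 0.5.
g(4) = 1/3, g(4.5) = 4/13, g(5) = 2/7, g(5.5) = 4/15, g(6) = 0.25, g(6.5) = 4/17.
T_5 = (Δt/2)·[g(t_0) + 2g(t_1) + ... + 2g(t_{4}) + g(t_5)].
Sum ≈ 0.697.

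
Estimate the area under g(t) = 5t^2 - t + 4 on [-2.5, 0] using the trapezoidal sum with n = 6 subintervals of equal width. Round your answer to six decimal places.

39.528356

Δt = (0 − (-2.5))/6 = 5/12.
g(-2.5) = 37.75, g(-25/12) = 4001/144, g(-5/3) = 176/9, g(-1.25) = 13.0625, g(-5/6) = 299/36, g(-5/12) = 761/144, g(0) = 4.
T_6 = (Δt/2)·[g(t_0) + 2g(t_1) + ... + 2g(t_{5}) + g(t_6)].
Sum ≈ 39.528356.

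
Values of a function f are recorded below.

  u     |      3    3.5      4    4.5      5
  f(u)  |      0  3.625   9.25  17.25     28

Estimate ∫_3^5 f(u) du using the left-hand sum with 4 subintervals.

15.0625

Δu = 0.5.
Sum = 0.5·[0 + 3.625 + 9.25 + 17.25] = 15.0625.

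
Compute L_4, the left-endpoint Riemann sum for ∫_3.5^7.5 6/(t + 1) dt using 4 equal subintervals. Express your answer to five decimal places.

Δt = (7.5 − 3.5)/4 = 1.
Left endpoints: 3.5, 4.5, 5.5, 6.5.
f(3.5) = 4/3, f(4.5) = 12/11, f(5.5) = 12/13, f(6.5) = 0.8.
Sum = Δt · [f(3.5) + f(4.5) + f(5.5) + f(6.5)].
Sum ≈ 4.14732.

4.14732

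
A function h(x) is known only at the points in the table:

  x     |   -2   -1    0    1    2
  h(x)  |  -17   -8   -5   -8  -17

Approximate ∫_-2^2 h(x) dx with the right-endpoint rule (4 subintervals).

-38

Δx = 1.
Sum = 1·[(-8) + (-5) + (-8) + (-17)] = -38.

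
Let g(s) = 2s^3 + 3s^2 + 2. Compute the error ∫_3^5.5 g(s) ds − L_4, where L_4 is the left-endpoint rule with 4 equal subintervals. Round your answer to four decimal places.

Exact integral: ∫_3^5.5 g(s) ds = 561.40625.
L_4 ≈ 459.013672.
Error ≈ 561.40625 − 459.013672 ≈ 102.3926.

102.3926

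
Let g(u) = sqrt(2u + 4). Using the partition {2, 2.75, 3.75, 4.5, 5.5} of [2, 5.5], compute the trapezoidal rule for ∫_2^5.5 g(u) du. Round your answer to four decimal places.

11.8162

Subinterval widths: 0.75, 1, 0.75, 1.
g(2) ≈ 2.8284, g(2.75) ≈ 3.0822, g(3.75) ≈ 3.3912, g(4.5) ≈ 3.6056, g(5.5) ≈ 3.8730.
On each subinterval the trapezoid contributes (Δu_i/2)·[g(u_{i-1}) + g(u_i)].
Sum ≈ 11.8162.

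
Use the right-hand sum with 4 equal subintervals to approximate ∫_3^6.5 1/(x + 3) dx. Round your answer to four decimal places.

Δx = (6.5 − 3)/4 = 0.875.
Right endpoints: 3.875, 4.75, 5.625, 6.5.
f(3.875) = 8/55, f(4.75) = 4/31, f(5.625) = 8/69, f(6.5) = 2/19.
Sum = Δx · [f(3.875) + f(4.75) + f(5.625) + f(6.5)].
Sum ≈ 0.4337.

0.4337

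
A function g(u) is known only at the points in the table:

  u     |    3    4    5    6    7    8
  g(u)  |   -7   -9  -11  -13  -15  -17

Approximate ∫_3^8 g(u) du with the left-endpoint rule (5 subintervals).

Δu = 1.
Sum = 1·[(-7) + (-9) + (-11) + (-13) + (-15)] = -55.

-55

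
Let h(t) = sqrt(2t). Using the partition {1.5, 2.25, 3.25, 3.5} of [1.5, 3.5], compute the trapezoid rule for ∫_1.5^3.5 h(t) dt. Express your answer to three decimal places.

4.430

Subinterval widths: 0.75, 1, 0.25.
h(1.5) ≈ 1.732, h(2.25) ≈ 2.121, h(3.25) ≈ 2.550, h(3.5) ≈ 2.646.
On each subinterval the trapezoid contributes (Δt_i/2)·[h(t_{i-1}) + h(t_i)].
Sum ≈ 4.430.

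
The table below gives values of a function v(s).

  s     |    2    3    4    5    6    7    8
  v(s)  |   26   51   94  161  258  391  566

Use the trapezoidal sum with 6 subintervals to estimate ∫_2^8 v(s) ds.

1251

Δs = 1.
T_6 = (1/2)·[26 + 2·51 + 2·94 + 2·161 + 2·258 + 2·391 + 566] = 1251.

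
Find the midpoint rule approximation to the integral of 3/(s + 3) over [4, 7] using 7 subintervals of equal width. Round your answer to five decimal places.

Δs = (7 − 4)/7 = 3/7.
Midpoints: 59/14, 65/14, 71/14, 5.5, 83/14, 89/14, 95/14.
f(59/14) = 42/101, f(65/14) = 42/107, f(71/14) = 42/113, f(5.5) = 6/17, f(83/14) = 0.336, f(89/14) = 42/131, f(95/14) = 42/137.
Sum = Δs · [f(59/14) + f(65/14) + f(71/14) + ...].
Sum ≈ 1.06979.

1.06979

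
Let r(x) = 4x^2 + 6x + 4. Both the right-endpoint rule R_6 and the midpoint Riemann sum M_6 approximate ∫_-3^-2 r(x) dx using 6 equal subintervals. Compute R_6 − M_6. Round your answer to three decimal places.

R_6 ≈ 13.18519.
M_6 ≈ 14.32407.
R_6 − M_6 ≈ -1.139.

-1.139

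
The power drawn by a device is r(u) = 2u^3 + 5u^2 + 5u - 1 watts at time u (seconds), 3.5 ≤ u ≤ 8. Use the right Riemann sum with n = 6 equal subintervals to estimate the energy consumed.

Δu = (8 − 3.5)/6 = 0.75.
Right endpoints: 4.25, 5, 5.75, 6.5, 7.25, 8.
r(4.25) = 264.09375, r(5) = 399, r(5.75) = 573.28125, r(6.5) = 792, r(7.25) = 1060.21875, r(8) = 1383.
Sum = Δu · [r(4.25) + r(5) + r(5.75) + ...].
Sum = 3353.6953125.

3353.6953125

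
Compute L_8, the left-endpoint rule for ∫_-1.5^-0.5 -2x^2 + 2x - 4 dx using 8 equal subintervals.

-8.546875

Δx = (-0.5 − (-1.5))/8 = 0.125.
Left endpoints: -1.5, -1.375, -1.25, -1.125, -1, -0.875, -0.75, -0.625.
f(-1.5) = -11.5, f(-1.375) = -10.53125, f(-1.25) = -9.625, f(-1.125) = -8.78125, f(-1) = -8, f(-0.875) = -7.28125, f(-0.75) = -6.625, f(-0.625) = -6.03125.
Sum = Δx · [f(-1.5) + f(-1.375) + f(-1.25) + ...].
Sum = -8.546875.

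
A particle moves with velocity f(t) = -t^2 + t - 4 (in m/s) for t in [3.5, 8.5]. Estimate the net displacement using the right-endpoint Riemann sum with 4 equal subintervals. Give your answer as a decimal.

-216.09375

Δt = (8.5 − 3.5)/4 = 1.25.
Right endpoints: 4.75, 6, 7.25, 8.5.
f(4.75) = -21.8125, f(6) = -34, f(7.25) = -49.3125, f(8.5) = -67.75.
Sum = Δt · [f(4.75) + f(6) + f(7.25) + f(8.5)].
Sum = -216.09375.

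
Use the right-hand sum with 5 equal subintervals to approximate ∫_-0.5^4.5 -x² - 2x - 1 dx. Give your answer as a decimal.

-71.25

Δx = (4.5 − (-0.5))/5 = 1.
Right endpoints: 0.5, 1.5, 2.5, 3.5, 4.5.
f(0.5) = -2.25, f(1.5) = -6.25, f(2.5) = -12.25, f(3.5) = -20.25, f(4.5) = -30.25.
Sum = Δx · [f(0.5) + f(1.5) + f(2.5) + f(3.5) + f(4.5)].
Sum = -71.25.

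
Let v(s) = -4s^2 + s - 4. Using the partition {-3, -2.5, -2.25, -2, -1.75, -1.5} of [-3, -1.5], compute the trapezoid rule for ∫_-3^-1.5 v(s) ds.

Subinterval widths: 0.5, 0.25, 0.25, 0.25, 0.25.
v(-3) = -43, v(-2.5) = -31.5, v(-2.25) = -26.5, v(-2) = -22, v(-1.75) = -18, v(-1.5) = -14.5.
On each subinterval the trapezoid contributes (Δs_i/2)·[v(s_{i-1}) + v(s_i)].
Sum = -41.

-41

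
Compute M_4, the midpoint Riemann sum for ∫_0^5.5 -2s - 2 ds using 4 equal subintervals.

-41.25

Δs = (5.5 − 0)/4 = 1.375.
Midpoints: 0.6875, 2.0625, 3.4375, 4.8125.
f(0.6875) = -3.375, f(2.0625) = -6.125, f(3.4375) = -8.875, f(4.8125) = -11.625.
Sum = Δs · [f(0.6875) + f(2.0625) + f(3.4375) + f(4.8125)].
Sum = -41.25.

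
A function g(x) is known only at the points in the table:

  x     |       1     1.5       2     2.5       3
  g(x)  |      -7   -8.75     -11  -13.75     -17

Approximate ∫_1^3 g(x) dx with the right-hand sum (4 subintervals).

-25.25

Δx = 0.5.
Sum = 0.5·[(-8.75) + (-11) + (-13.75) + (-17)] = -25.25.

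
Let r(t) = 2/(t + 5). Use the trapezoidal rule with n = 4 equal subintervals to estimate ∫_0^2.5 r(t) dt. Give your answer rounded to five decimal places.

Δt = (2.5 − 0)/4 = 0.625.
r(0) = 0.4, r(0.625) = 16/45, r(1.25) = 0.32, r(1.875) = 16/55, r(2.5) = 4/15.
T_4 = (Δt/2)·[r(t_0) + 2r(t_1) + 2r(t_2) + 2r(t_3) + r(t_4)].
Sum ≈ 0.81237.

0.81237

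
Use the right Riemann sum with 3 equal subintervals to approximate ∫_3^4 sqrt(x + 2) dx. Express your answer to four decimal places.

2.3798

Δx = (4 − 3)/3 = 1/3.
Right endpoints: 10/3, 11/3, 4.
f(10/3) ≈ 2.3094, f(11/3) ≈ 2.3805, f(4) ≈ 2.4495.
Sum = Δx · [f(10/3) + f(11/3) + f(4)].
Sum ≈ 2.3798.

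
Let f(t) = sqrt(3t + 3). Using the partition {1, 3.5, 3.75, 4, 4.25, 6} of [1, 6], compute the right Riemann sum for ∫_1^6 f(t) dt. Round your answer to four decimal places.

Subinterval widths: 2.5, 0.25, 0.25, 0.25, 1.75.
Right endpoints: 3.5, 3.75, 4, 4.25, 6.
f(3.5) ≈ 3.6742, f(3.75) ≈ 3.7749, f(4) ≈ 3.8730, f(4.25) ≈ 3.9686, f(6) ≈ 4.5826.
Sum = Σ Δt_i · f(t_i).
Sum ≈ 20.1092.

20.1092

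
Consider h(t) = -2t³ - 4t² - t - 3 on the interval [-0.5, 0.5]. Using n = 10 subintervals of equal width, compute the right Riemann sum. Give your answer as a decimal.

-3.415

Δt = (0.5 − (-0.5))/10 = 0.1.
Right endpoints: -0.4, -0.3, -0.2, -0.1, 0, 0.1, 0.2, 0.3, 0.4, 0.5.
h(-0.4) = -3.112, h(-0.3) = -3.006, h(-0.2) = -2.944, h(-0.1) = -2.938, h(0) = -3, h(0.1) = -3.142, h(0.2) = -3.376, h(0.3) = -3.714, h(0.4) = -4.168, h(0.5) = -4.75.
Sum = Δt · [h(-0.4) + h(-0.3) + h(-0.2) + ...].
Sum = -3.415.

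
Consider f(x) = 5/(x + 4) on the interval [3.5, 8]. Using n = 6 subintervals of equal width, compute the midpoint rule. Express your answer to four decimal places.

Δx = (8 − 3.5)/6 = 0.75.
Midpoints: 3.875, 4.625, 5.375, 6.125, 6.875, 7.625.
f(3.875) = 40/63, f(4.625) = 40/69, f(5.375) = 8/15, f(6.125) = 40/81, f(6.875) = 40/87, f(7.625) = 40/93.
Sum = Δx · [f(3.875) + f(4.625) + f(5.375) + ...].
Sum ≈ 2.3488.

2.3488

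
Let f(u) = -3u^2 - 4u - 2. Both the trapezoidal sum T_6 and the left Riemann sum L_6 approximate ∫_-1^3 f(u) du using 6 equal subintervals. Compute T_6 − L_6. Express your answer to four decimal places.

T_6 ≈ -52.888889.
L_6 ≈ -39.555556.
T_6 − L_6 ≈ -13.3333.

-13.3333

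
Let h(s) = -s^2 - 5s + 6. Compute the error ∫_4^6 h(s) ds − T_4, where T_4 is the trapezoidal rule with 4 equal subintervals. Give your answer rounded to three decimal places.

0.083

Exact integral: ∫_4^6 h(s) ds ≈ -88.66667.
T_4 = -88.75.
Error ≈ -88.66667 − (-88.75) ≈ 0.083.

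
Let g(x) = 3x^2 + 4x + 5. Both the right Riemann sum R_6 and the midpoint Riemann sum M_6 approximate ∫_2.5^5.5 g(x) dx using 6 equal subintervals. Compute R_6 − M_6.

R_6 = 235.125.
M_6 = 213.5625.
R_6 − M_6 = 21.5625.

21.5625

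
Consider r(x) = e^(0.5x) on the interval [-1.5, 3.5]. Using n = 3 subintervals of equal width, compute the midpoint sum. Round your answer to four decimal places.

10.2649

Δx = (3.5 − (-1.5))/3 = 5/3.
Midpoints: -2/3, 1, 8/3.
r(-2/3) ≈ 0.7165, r(1) ≈ 1.6487, r(8/3) ≈ 3.7937.
Sum = Δx · [r(-2/3) + r(1) + r(8/3)].
Sum ≈ 10.2649.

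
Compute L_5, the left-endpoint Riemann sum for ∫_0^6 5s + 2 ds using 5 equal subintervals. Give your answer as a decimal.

Δs = (6 − 0)/5 = 1.2.
Left endpoints: 0, 1.2, 2.4, 3.6, 4.8.
f(0) = 2, f(1.2) = 8, f(2.4) = 14, f(3.6) = 20, f(4.8) = 26.
Sum = Δs · [f(0) + f(1.2) + f(2.4) + f(3.6) + f(4.8)].
Sum = 84.

84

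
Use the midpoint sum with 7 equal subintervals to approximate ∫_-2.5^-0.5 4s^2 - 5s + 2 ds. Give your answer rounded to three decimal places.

39.612

Δs = (-0.5 − (-2.5))/7 = 2/7.
Midpoints: -33/14, -29/14, -25/14, -1.5, -17/14, -13/14, -9/14.
f(-33/14) = 3529/98, f(-29/14) = 2893/98, f(-25/14) = 2321/98, f(-1.5) = 18.5, f(-17/14) = 1369/98, f(-13/14) = 989/98, f(-9/14) = 673/98.
Sum = Δs · [f(-33/14) + f(-29/14) + f(-25/14) + ...].
Sum ≈ 39.612.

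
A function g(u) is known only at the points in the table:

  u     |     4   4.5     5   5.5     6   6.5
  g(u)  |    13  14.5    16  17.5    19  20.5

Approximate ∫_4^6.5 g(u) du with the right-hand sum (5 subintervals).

43.75

Δu = 0.5.
Sum = 0.5·[14.5 + 16 + 17.5 + 19 + 20.5] = 43.75.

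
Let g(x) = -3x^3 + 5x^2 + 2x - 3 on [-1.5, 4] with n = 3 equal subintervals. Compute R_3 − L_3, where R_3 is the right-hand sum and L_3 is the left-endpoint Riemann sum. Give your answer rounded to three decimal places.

-224.354

R_3 ≈ -210.09491.
L_3 ≈ 14.25926.
R_3 − L_3 ≈ -224.354.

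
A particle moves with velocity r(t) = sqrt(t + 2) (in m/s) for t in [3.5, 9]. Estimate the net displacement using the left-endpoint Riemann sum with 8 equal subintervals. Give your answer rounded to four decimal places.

15.3864

Δt = (9 − 3.5)/8 = 0.6875.
Left endpoints: 3.5, 4.1875, 4.875, 5.5625, 6.25, 6.9375, 7.625, 8.3125.
r(3.5) ≈ 2.3452, r(4.1875) ≈ 2.4875, r(4.875) ≈ 2.6220, r(5.5625) ≈ 2.7500, r(6.25) ≈ 2.8723, r(6.9375) ≈ 2.9896, r(7.625) ≈ 3.1024, r(8.3125) ≈ 3.2113.
Sum = Δt · [r(3.5) + r(4.1875) + r(4.875) + ...].
Sum ≈ 15.3864.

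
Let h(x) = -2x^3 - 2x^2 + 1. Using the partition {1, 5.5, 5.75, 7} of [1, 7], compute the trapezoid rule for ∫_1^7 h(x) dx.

Subinterval widths: 4.5, 0.25, 1.25.
h(1) = -3, h(5.5) = -392.25, h(5.75) = -445.34375, h(7) = -783.
On each subinterval the trapezoid contributes (Δx_i/2)·[h(x_{i-1}) + h(x_i)].
Sum = -1761.7265625.

-1761.7265625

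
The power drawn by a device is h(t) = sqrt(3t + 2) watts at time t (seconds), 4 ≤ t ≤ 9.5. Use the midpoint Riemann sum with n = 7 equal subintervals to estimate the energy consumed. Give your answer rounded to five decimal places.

25.79411

Δt = (9.5 − 4)/7 = 11/14.
Midpoints: 123/28, 145/28, 167/28, 6.75, 211/28, 233/28, 255/28.
h(123/28) ≈ 3.89597, h(145/28) ≈ 4.18757, h(167/28) ≈ 4.46014, h(6.75) ≈ 4.71699, h(211/28) ≈ 4.96056, h(233/28) ≈ 5.19271, h(255/28) ≈ 5.41493.
Sum = Δt · [h(123/28) + h(145/28) + h(167/28) + ...].
Sum ≈ 25.79411.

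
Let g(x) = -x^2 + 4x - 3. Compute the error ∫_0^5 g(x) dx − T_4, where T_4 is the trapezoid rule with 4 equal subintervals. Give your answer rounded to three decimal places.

1.302

Exact integral: ∫_0^5 g(x) dx ≈ -6.66667.
T_4 = -7.96875.
Error ≈ -6.66667 − (-7.96875) ≈ 1.302.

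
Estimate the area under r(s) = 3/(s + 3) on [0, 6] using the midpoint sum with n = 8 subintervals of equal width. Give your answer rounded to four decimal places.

Δs = (6 − 0)/8 = 0.75.
Midpoints: 0.375, 1.125, 1.875, 2.625, 3.375, 4.125, 4.875, 5.625.
r(0.375) = 8/9, r(1.125) = 8/11, r(1.875) = 8/13, r(2.625) = 8/15, r(3.375) = 8/17, r(4.125) = 8/19, r(4.875) = 8/21, r(5.625) = 8/23.
Sum = Δs · [r(0.375) + r(1.125) + r(1.875) + ...].
Sum ≈ 3.2890.

3.2890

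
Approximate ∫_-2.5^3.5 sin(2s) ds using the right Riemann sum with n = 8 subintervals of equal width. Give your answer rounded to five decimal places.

Δs = (3.5 − (-2.5))/8 = 0.75.
Right endpoints: -1.75, -1, -0.25, 0.5, 1.25, 2, 2.75, 3.5.
f(-1.75) ≈ 0.35078, f(-1) ≈ -0.90930, f(-0.25) ≈ -0.47943, f(0.5) ≈ 0.84147, f(1.25) ≈ 0.59847, f(2) ≈ -0.75680, f(2.75) ≈ -0.70554, f(3.5) ≈ 0.65699.
Sum = Δs · [f(-1.75) + f(-1) + f(-0.25) + ...].
Sum ≈ -0.30251.

-0.30251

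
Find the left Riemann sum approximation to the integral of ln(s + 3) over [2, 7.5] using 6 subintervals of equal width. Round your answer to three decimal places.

Δs = (7.5 − 2)/6 = 11/12.
Left endpoints: 2, 35/12, 23/6, 4.75, 17/3, 79/12.
f(2) ≈ 1.609, f(35/12) ≈ 1.778, f(23/6) ≈ 1.922, f(4.75) ≈ 2.048, f(17/3) ≈ 2.159, f(79/12) ≈ 2.260.
Sum = Δs · [f(2) + f(35/12) + f(23/6) + ...].
Sum ≈ 10.795.

10.795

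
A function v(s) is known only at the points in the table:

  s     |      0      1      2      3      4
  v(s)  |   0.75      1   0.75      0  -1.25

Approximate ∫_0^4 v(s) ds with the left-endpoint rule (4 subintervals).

Δs = 1.
Sum = 1·[0.75 + 1 + 0.75 + 0] = 2.5.

2.5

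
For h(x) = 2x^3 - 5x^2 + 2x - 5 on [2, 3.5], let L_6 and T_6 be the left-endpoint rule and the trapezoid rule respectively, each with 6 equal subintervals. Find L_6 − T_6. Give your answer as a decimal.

L_6 = 5.8984375.
T_6 = 9.8359375.
L_6 − T_6 = -3.9375.

-3.9375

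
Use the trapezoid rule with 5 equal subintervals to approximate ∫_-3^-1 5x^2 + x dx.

Δx = (-1 − (-3))/5 = 0.4.
f(-3) = 42, f(-2.6) = 31.2, f(-2.2) = 22, f(-1.8) = 14.4, f(-1.4) = 8.4, f(-1) = 4.
T_5 = (Δx/2)·[f(x_0) + 2f(x_1) + ... + 2f(x_{4}) + f(x_5)].
Sum = 39.6.

39.6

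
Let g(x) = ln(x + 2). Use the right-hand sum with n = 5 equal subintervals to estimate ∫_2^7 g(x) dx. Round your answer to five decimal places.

Δx = (7 − 2)/5 = 1.
Right endpoints: 3, 4, 5, 6, 7.
g(3) ≈ 1.60944, g(4) ≈ 1.79176, g(5) ≈ 1.94591, g(6) ≈ 2.07944, g(7) ≈ 2.19722.
Sum = Δx · [g(3) + g(4) + g(5) + g(6) + g(7)].
Sum ≈ 9.62377.

9.62377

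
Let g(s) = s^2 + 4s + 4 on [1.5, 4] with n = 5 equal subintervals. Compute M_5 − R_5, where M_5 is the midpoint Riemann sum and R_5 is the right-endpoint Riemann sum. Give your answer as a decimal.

-6.09375

M_5 = 57.65625.
R_5 = 63.75.
M_5 − R_5 = -6.09375.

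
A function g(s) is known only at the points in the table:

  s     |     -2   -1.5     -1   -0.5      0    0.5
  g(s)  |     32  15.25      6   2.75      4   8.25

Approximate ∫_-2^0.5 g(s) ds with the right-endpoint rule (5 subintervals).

18.125

Δs = 0.5.
Sum = 0.5·[15.25 + 6 + 2.75 + 4 + 8.25] = 18.125.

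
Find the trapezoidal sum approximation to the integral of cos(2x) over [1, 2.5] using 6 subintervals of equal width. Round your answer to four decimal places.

-0.9146

Δx = (2.5 − 1)/6 = 0.25.
f(1) ≈ -0.4161, f(1.25) ≈ -0.8011, f(1.5) ≈ -0.9900, f(1.75) ≈ -0.9365, f(2) ≈ -0.6536, f(2.25) ≈ -0.2108, f(2.5) ≈ 0.2837.
T_6 = (Δx/2)·[f(x_0) + 2f(x_1) + ... + 2f(x_{5}) + f(x_6)].
Sum ≈ -0.9146.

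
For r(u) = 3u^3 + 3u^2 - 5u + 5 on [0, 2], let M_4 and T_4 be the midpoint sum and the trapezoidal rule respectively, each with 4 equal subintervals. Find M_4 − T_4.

-1.5

M_4 = 19.5.
T_4 = 21.
M_4 − T_4 = -1.5.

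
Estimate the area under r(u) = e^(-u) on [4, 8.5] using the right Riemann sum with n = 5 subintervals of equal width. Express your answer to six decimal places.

Δu = (8.5 − 4)/5 = 0.9.
Right endpoints: 4.9, 5.8, 6.7, 7.6, 8.5.
r(4.9) ≈ 0.007447, r(5.8) ≈ 0.003028, r(6.7) ≈ 0.001231, r(7.6) ≈ 0.000500, r(8.5) ≈ 0.000203.
Sum = Δu · [r(4.9) + r(5.8) + r(6.7) + r(7.6) + r(8.5)].
Sum ≈ 0.011168.

0.011168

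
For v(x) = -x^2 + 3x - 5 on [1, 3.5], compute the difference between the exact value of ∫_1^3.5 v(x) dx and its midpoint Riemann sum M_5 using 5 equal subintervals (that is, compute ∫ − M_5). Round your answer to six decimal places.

Exact integral: ∫_1^3.5 v(x) dx ≈ -9.58333333.
M_5 = -9.53125.
Error ≈ -9.58333333 − (-9.53125) ≈ -0.052083.

-0.052083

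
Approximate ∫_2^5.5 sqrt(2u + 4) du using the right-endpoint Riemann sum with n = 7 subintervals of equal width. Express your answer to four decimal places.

12.0816

Δu = (5.5 − 2)/7 = 0.5.
Right endpoints: 2.5, 3, 3.5, 4, 4.5, 5, 5.5.
f(2.5) ≈ 3.0000, f(3) ≈ 3.1623, f(3.5) ≈ 3.3166, f(4) ≈ 3.4641, f(4.5) ≈ 3.6056, f(5) ≈ 3.7417, f(5.5) ≈ 3.8730.
Sum = Δu · [f(2.5) + f(3) + f(3.5) + ...].
Sum ≈ 12.0816.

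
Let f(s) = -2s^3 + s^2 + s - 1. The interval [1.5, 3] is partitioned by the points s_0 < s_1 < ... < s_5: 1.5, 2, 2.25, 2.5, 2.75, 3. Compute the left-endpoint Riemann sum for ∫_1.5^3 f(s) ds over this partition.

Subinterval widths: 0.5, 0.25, 0.25, 0.25, 0.25.
Left endpoints: 1.5, 2, 2.25, 2.5, 2.75.
f(1.5) = -4, f(2) = -11, f(2.25) = -16.46875, f(2.5) = -23.5, f(2.75) = -32.28125.
Sum = Σ Δs_i · f(s_i).
Sum = -22.8125.

-22.8125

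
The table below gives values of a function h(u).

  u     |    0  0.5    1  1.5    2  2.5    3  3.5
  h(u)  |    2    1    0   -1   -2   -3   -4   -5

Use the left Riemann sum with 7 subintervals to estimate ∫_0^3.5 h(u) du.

-3.5

Δu = 0.5.
Sum = 0.5·[2 + 1 + 0 + (-1) + (-2) + (-3) + (-4)] = -3.5.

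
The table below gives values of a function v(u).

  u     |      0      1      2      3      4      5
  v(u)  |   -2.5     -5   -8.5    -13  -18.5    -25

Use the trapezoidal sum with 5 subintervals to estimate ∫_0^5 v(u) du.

Δu = 1.
T_5 = (1/2)·[(-2.5) + 2·(-5) + 2·(-8.5) + 2·(-13) + 2·(-18.5) + (-25)] = -58.75.

-58.75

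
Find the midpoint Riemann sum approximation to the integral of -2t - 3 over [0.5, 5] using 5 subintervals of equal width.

Δt = (5 − 0.5)/5 = 0.9.
Midpoints: 0.95, 1.85, 2.75, 3.65, 4.55.
f(0.95) = -4.9, f(1.85) = -6.7, f(2.75) = -8.5, f(3.65) = -10.3, f(4.55) = -12.1.
Sum = Δt · [f(0.95) + f(1.85) + f(2.75) + f(3.65) + f(4.55)].
Sum = -38.25.

-38.25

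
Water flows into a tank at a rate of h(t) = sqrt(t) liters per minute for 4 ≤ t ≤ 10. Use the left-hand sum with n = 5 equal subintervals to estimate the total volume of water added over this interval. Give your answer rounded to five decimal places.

Δt = (10 − 4)/5 = 1.2.
Left endpoints: 4, 5.2, 6.4, 7.6, 8.8.
h(4) ≈ 2.00000, h(5.2) ≈ 2.28035, h(6.4) ≈ 2.52982, h(7.6) ≈ 2.75681, h(8.8) ≈ 2.96648.
Sum = Δt · [h(4) + h(5.2) + h(6.4) + h(7.6) + h(8.8)].
Sum ≈ 15.04015.

15.04015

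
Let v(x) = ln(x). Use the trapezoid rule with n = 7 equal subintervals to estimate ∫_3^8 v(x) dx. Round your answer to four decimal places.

8.3309

Δx = (8 − 3)/7 = 5/7.
v(3) ≈ 1.0986, v(26/7) ≈ 1.3122, v(31/7) ≈ 1.4881, v(36/7) ≈ 1.6376, v(41/7) ≈ 1.7677, v(46/7) ≈ 1.8827, v(51/7) ≈ 1.9859, v(8) ≈ 2.0794.
T_7 = (Δx/2)·[v(x_0) + 2v(x_1) + ... + 2v(x_{6}) + v(x_7)].
Sum ≈ 8.3309.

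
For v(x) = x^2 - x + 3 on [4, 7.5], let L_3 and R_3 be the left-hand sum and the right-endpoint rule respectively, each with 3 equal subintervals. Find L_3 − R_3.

-42.875

L_3 ≈ 89.023148.
R_3 ≈ 131.898148.
L_3 − R_3 = -42.875.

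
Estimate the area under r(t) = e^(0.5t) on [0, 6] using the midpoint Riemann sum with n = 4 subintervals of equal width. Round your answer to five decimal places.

Δt = (6 − 0)/4 = 1.5.
Midpoints: 0.75, 2.25, 3.75, 5.25.
r(0.75) ≈ 1.45499, r(2.25) ≈ 3.08022, r(3.75) ≈ 6.52082, r(5.25) ≈ 13.80457.
Sum = Δt · [r(0.75) + r(2.25) + r(3.75) + r(5.25)].
Sum ≈ 37.29090.

37.29090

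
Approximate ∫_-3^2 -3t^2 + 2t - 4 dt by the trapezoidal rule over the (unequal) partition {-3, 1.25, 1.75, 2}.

Subinterval widths: 4.25, 0.5, 0.25.
f(-3) = -37, f(1.25) = -6.1875, f(1.75) = -9.6875, f(2) = -12.
On each subinterval the trapezoid contributes (Δt_i/2)·[f(t_{i-1}) + f(t_i)].
Sum = -98.453125.

-98.453125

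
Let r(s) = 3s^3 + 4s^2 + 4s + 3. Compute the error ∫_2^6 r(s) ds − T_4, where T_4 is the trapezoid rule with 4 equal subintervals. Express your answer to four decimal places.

-26.6667

Exact integral: ∫_2^6 r(s) ds ≈ 1313.333333.
T_4 = 1340.
Error ≈ 1313.333333 − 1340 ≈ -26.6667.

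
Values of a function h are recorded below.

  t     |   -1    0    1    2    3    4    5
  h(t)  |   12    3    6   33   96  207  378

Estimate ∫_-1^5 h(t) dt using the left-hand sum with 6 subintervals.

357

Δt = 1.
Sum = 1·[12 + 3 + 6 + 33 + 96 + 207] = 357.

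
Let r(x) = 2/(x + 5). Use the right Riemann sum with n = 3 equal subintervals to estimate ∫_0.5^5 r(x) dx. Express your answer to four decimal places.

Δx = (5 − 0.5)/3 = 1.5.
Right endpoints: 2, 3.5, 5.
r(2) = 2/7, r(3.5) = 4/17, r(5) = 0.2.
Sum = Δx · [r(2) + r(3.5) + r(5)].
Sum ≈ 1.0815.

1.0815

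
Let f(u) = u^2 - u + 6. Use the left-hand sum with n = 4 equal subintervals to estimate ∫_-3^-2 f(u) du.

15.59375

Δu = (-2 − (-3))/4 = 0.25.
Left endpoints: -3, -2.75, -2.5, -2.25.
f(-3) = 18, f(-2.75) = 16.3125, f(-2.5) = 14.75, f(-2.25) = 13.3125.
Sum = Δu · [f(-3) + f(-2.75) + f(-2.5) + f(-2.25)].
Sum = 15.59375.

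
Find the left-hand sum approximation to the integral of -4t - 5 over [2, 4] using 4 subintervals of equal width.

Δt = (4 − 2)/4 = 0.5.
Left endpoints: 2, 2.5, 3, 3.5.
f(2) = -13, f(2.5) = -15, f(3) = -17, f(3.5) = -19.
Sum = Δt · [f(2) + f(2.5) + f(3) + f(3.5)].
Sum = -32.

-32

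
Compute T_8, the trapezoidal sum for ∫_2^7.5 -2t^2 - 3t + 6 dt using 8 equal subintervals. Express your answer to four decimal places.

Δt = (7.5 − 2)/8 = 0.6875.
f(2) = -8, f(2.6875) = -16.5078125, f(3.375) = -26.90625, f(4.0625) = -39.1953125, f(4.75) = -53.375, f(5.4375) = -69.4453125, f(6.125) = -87.40625, f(6.8125) = -107.2578125, f(7.5) = -129.
T_8 = (Δt/2)·[f(t_0) + 2f(t_1) + ... + 2f(t_{7}) + f(t_8)].
Sum ≈ -322.1582.

-322.1582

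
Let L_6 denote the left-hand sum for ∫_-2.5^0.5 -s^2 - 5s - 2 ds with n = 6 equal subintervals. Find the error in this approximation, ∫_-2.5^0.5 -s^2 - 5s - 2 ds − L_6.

-2.125

Exact integral: ∫_-2.5^0.5 f(s) ds = 3.75.
L_6 = 5.875.
Error = 3.75 − 5.875 = -2.125.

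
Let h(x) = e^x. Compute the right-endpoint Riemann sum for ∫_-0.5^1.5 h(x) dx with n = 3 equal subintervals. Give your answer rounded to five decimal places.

5.30935

Δx = (1.5 − (-0.5))/3 = 2/3.
Right endpoints: 1/6, 5/6, 1.5.
h(1/6) ≈ 1.18136, h(5/6) ≈ 2.30098, h(1.5) ≈ 4.48169.
Sum = Δx · [h(1/6) + h(5/6) + h(1.5)].
Sum ≈ 5.30935.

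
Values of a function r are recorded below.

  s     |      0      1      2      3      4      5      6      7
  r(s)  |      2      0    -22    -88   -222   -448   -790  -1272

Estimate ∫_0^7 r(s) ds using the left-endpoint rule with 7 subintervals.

Δs = 1.
Sum = 1·[2 + 0 + (-22) + (-88) + (-222) + (-448) + (-790)] = -1568.

-1568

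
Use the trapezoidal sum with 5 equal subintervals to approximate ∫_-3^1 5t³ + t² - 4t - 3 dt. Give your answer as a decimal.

-92.64

Δt = (1 − (-3))/5 = 0.8.
f(-3) = -117, f(-2.2) = -42.6, f(-1.4) = -9.16, f(-0.6) = -1.32, f(0.2) = -3.72, f(1) = -1.
T_5 = (Δt/2)·[f(t_0) + 2f(t_1) + ... + 2f(t_{4}) + f(t_5)].
Sum = -92.64.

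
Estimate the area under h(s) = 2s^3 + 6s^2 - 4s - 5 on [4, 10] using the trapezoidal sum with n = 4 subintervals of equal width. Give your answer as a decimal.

Δs = (10 − 4)/4 = 1.5.
h(4) = 203, h(5.5) = 487.25, h(7) = 947, h(8.5) = 1622.75, h(10) = 2555.
T_4 = (Δs/2)·[h(s_0) + 2h(s_1) + 2h(s_2) + 2h(s_3) + h(s_4)].
Sum = 6654.

6654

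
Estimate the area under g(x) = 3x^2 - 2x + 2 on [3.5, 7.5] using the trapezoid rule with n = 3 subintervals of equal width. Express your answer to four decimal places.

346.5556

Δx = (7.5 − 3.5)/3 = 4/3.
g(3.5) = 31.75, g(29/6) = 749/12, g(37/6) = 103.75, g(7.5) = 155.75.
T_3 = (Δx/2)·[g(x_0) + 2g(x_1) + 2g(x_2) + g(x_3)].
Sum ≈ 346.5556.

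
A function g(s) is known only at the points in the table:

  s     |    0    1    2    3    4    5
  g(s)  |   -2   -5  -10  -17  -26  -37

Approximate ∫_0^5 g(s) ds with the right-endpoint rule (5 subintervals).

Δs = 1.
Sum = 1·[(-5) + (-10) + (-17) + (-26) + (-37)] = -95.

-95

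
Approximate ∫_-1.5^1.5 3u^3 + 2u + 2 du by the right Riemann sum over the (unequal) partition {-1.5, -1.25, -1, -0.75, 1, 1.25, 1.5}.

16.08984375

Subinterval widths: 0.25, 0.25, 0.25, 1.75, 0.25, 0.25.
Right endpoints: -1.25, -1, -0.75, 1, 1.25, 1.5.
f(-1.25) = -6.359375, f(-1) = -3, f(-0.75) = -0.765625, f(1) = 7, f(1.25) = 10.359375, f(1.5) = 15.125.
Sum = Σ Δu_i · f(u_i).
Sum = 16.08984375.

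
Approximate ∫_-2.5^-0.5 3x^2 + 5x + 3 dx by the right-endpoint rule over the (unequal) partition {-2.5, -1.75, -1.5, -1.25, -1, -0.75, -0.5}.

Subinterval widths: 0.75, 0.25, 0.25, 0.25, 0.25, 0.25.
Right endpoints: -1.75, -1.5, -1.25, -1, -0.75, -0.5.
f(-1.75) = 3.4375, f(-1.5) = 2.25, f(-1.25) = 1.4375, f(-1) = 1, f(-0.75) = 0.9375, f(-0.5) = 1.25.
Sum = Σ Δx_i · f(x_i).
Sum = 4.296875.

4.296875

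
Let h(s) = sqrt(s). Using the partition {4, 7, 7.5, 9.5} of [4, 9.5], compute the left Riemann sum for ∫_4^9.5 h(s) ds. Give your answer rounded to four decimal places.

12.8001

Subinterval widths: 3, 0.5, 2.
Left endpoints: 4, 7, 7.5.
h(4) ≈ 2.0000, h(7) ≈ 2.6458, h(7.5) ≈ 2.7386.
Sum = Σ Δs_i · h(s_i).
Sum ≈ 12.8001.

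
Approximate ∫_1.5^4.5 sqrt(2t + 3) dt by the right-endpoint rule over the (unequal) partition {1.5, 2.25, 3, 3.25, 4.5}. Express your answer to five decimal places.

Subinterval widths: 0.75, 0.75, 0.25, 1.25.
Right endpoints: 2.25, 3, 3.25, 4.5.
f(2.25) ≈ 2.73861, f(3) ≈ 3.00000, f(3.25) ≈ 3.08221, f(4.5) ≈ 3.46410.
Sum = Σ Δt_i · f(t_i).
Sum ≈ 9.40464.

9.40464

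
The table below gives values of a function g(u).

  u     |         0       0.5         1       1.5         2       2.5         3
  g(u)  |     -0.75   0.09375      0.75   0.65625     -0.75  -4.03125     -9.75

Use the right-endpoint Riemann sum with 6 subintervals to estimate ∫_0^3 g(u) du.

-6.515625

Δu = 0.5.
Sum = 0.5·[0.09375 + 0.75 + 0.65625 + (-0.75) + (-4.03125) + (-9.75)] = -6.515625.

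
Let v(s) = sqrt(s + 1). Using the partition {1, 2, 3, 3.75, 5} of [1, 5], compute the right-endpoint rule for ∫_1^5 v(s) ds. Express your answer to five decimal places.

8.42850

Subinterval widths: 1, 1, 0.75, 1.25.
Right endpoints: 2, 3, 3.75, 5.
v(2) ≈ 1.73205, v(3) ≈ 2.00000, v(3.75) ≈ 2.17945, v(5) ≈ 2.44949.
Sum = Σ Δs_i · v(s_i).
Sum ≈ 8.42850.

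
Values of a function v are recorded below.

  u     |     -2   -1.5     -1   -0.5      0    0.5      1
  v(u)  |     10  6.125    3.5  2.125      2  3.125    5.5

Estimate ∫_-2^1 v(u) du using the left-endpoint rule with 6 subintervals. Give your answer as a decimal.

13.4375

Δu = 0.5.
Sum = 0.5·[10 + 6.125 + 3.5 + 2.125 + 2 + 3.125] = 13.4375.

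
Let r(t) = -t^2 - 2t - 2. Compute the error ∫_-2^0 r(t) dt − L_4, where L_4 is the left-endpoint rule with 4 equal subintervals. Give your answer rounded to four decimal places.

Exact integral: ∫_-2^0 r(t) dt ≈ -2.666667.
L_4 = -2.75.
Error ≈ -2.666667 − (-2.75) ≈ 0.0833.

0.0833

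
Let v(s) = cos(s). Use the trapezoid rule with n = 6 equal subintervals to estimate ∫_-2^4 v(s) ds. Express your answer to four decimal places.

Δs = (4 − (-2))/6 = 1.
v(-2) ≈ -0.4161, v(-1) ≈ 0.5403, v(0) ≈ 1.0000, v(1) ≈ 0.5403, v(2) ≈ -0.4161, v(3) ≈ -0.9900, v(4) ≈ -0.6536.
T_6 = (Δs/2)·[v(s_0) + 2v(s_1) + ... + 2v(s_{5}) + v(s_6)].
Sum ≈ 0.1396.

0.1396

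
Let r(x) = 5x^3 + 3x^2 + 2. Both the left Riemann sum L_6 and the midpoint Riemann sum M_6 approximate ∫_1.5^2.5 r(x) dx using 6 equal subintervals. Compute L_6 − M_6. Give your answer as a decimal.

L_6 ≈ 50.79861.
M_6 ≈ 56.67361.
L_6 − M_6 = -5.875.

-5.875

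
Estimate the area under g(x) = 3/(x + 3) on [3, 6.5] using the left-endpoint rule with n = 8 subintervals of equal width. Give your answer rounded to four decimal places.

Δx = (6.5 − 3)/8 = 0.4375.
Left endpoints: 3, 3.4375, 3.875, 4.3125, 4.75, 5.1875, 5.625, 6.0625.
g(3) = 0.5, g(3.4375) = 48/103, g(3.875) = 24/55, g(4.3125) = 16/39, g(4.75) = 12/31, g(5.1875) = 48/131, g(5.625) = 8/23, g(6.0625) = 48/145.
Sum = Δx · [g(3) + g(3.4375) + g(3.875) + ...].
Sum ≈ 1.4197.

1.4197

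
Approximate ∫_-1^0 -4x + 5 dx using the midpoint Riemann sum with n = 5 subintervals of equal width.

7

Δx = (0 − (-1))/5 = 0.2.
Midpoints: -0.9, -0.7, -0.5, -0.3, -0.1.
f(-0.9) = 8.6, f(-0.7) = 7.8, f(-0.5) = 7, f(-0.3) = 6.2, f(-0.1) = 5.4.
Sum = Δx · [f(-0.9) + f(-0.7) + f(-0.5) + f(-0.3) + f(-0.1)].
Sum = 7.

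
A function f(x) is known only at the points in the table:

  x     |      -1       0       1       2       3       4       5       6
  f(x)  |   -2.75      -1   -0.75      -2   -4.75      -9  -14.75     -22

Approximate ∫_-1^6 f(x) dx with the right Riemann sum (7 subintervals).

Δx = 1.
Sum = 1·[(-1) + (-0.75) + (-2) + (-4.75) + (-9) + (-14.75) + (-22)] = -54.25.

-54.25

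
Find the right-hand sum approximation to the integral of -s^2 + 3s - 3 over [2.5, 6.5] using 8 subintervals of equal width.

Δs = (6.5 − 2.5)/8 = 0.5.
Right endpoints: 3, 3.5, 4, 4.5, 5, 5.5, 6, 6.5.
f(3) = -3, f(3.5) = -4.75, f(4) = -7, f(4.5) = -9.75, f(5) = -13, f(5.5) = -16.75, f(6) = -21, f(6.5) = -25.75.
Sum = Δs · [f(3) + f(3.5) + f(4) + ...].
Sum = -50.5.

-50.5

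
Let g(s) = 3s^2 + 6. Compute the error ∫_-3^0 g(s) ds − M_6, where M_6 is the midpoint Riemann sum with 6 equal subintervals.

0.1875

Exact integral: ∫_-3^0 g(s) ds = 45.
M_6 = 44.8125.
Error = 45 − 44.8125 = 0.1875.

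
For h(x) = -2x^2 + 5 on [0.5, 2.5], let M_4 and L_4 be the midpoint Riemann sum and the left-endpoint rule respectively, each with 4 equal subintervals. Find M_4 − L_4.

-2.75

M_4 = -0.25.
L_4 = 2.5.
M_4 − L_4 = -2.75.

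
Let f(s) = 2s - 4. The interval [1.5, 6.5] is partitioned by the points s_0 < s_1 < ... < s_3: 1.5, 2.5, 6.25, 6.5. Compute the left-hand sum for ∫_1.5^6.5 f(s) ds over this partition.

Subinterval widths: 1, 3.75, 0.25.
Left endpoints: 1.5, 2.5, 6.25.
f(1.5) = -1, f(2.5) = 1, f(6.25) = 8.5.
Sum = Σ Δs_i · f(s_i).
Sum = 4.875.

4.875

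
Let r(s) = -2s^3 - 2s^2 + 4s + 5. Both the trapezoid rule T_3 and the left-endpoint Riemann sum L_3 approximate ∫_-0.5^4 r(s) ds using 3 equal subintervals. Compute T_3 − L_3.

T_3 = -137.8125.
L_3 = -31.5.
T_3 − L_3 = -106.3125.

-106.3125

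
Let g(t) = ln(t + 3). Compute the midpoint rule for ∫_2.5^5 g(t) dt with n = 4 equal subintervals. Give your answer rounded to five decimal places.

Δt = (5 − 2.5)/4 = 0.625.
Midpoints: 2.8125, 3.4375, 4.0625, 4.6875.
g(2.8125) ≈ 1.76001, g(3.4375) ≈ 1.86214, g(4.0625) ≈ 1.95480, g(4.6875) ≈ 2.03960.
Sum = Δt · [g(2.8125) + g(3.4375) + g(4.0625) + g(4.6875)].
Sum ≈ 4.76034.

4.76034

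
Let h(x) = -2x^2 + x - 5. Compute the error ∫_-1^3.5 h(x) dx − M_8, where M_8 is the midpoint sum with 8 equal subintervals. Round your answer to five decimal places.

-0.23730

Exact integral: ∫_-1^3.5 h(x) dx = -46.125.
M_8 ≈ -45.8876953.
Error ≈ -46.125 − (-45.8876953) ≈ -0.23730.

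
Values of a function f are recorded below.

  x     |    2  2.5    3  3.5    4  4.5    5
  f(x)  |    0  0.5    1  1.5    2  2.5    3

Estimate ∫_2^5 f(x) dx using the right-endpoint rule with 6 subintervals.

Δx = 0.5.
Sum = 0.5·[0.5 + 1 + 1.5 + 2 + 2.5 + 3] = 5.25.

5.25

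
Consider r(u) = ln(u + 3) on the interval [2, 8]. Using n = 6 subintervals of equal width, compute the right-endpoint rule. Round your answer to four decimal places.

12.7148

Δu = (8 − 2)/6 = 1.
Right endpoints: 3, 4, 5, 6, 7, 8.
r(3) ≈ 1.7918, r(4) ≈ 1.9459, r(5) ≈ 2.0794, r(6) ≈ 2.1972, r(7) ≈ 2.3026, r(8) ≈ 2.3979.
Sum = Δu · [r(3) + r(4) + r(5) + ...].
Sum ≈ 12.7148.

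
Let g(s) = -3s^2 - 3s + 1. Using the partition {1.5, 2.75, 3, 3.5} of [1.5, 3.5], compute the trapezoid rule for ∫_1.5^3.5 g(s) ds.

Subinterval widths: 1.25, 0.25, 0.5.
g(1.5) = -10.25, g(2.75) = -29.9375, g(3) = -35, g(3.5) = -46.25.
On each subinterval the trapezoid contributes (Δs_i/2)·[g(s_{i-1}) + g(s_i)].
Sum = -53.546875.

-53.546875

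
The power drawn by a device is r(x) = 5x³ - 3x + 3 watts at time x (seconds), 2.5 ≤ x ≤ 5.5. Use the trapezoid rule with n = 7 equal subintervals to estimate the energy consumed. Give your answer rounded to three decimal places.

1073.510

Δx = (5.5 − 2.5)/7 = 3/7.
r(2.5) = 73.625, r(41/14) = 328729/2744, r(47/14) = 499711/2744, r(53/14) = 721453/2744, r(59/14) = 1000435/2744, r(65/14) = 1343137/2744, r(71/14) = 1756039/2744, r(5.5) = 818.375.
T_7 = (Δx/2)·[r(x_0) + 2r(x_1) + ... + 2r(x_{6}) + r(x_7)].
Sum ≈ 1073.510.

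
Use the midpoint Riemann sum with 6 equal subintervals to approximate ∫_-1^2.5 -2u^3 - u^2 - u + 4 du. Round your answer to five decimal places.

-12.65205

Δu = (2.5 − (-1))/6 = 7/12.
Midpoints: -17/24, -0.125, 11/24, 25/24, 1.625, 53/24.
f(-17/24) = 33989/6912, f(-0.125) = 4.11328125, f(11/24) = 21697/6912, f(25/24) = -2677/6912, f(1.625) = -8.84765625, f(53/24) = -170201/6912.
Sum = Δu · [f(-17/24) + f(-0.125) + f(11/24) + ...].
Sum ≈ -12.65205.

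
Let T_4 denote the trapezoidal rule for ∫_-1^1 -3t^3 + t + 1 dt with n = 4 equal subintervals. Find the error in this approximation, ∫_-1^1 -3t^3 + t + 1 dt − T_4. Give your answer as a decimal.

0

Exact integral: ∫_-1^1 f(t) dt = 2.
T_4 = 2.
Error = 2 − 2 = 0.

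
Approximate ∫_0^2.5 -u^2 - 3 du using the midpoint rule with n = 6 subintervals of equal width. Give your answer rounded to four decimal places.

-12.6722

Δu = (2.5 − 0)/6 = 5/12.
Midpoints: 5/24, 0.625, 25/24, 35/24, 1.875, 55/24.
f(5/24) = -1753/576, f(0.625) = -3.390625, f(25/24) = -2353/576, f(35/24) = -2953/576, f(1.875) = -6.515625, f(55/24) = -4753/576.
Sum = Δu · [f(5/24) + f(0.625) + f(25/24) + ...].
Sum ≈ -12.6722.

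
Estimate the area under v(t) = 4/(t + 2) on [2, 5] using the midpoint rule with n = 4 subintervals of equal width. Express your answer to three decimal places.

Δt = (5 − 2)/4 = 0.75.
Midpoints: 2.375, 3.125, 3.875, 4.625.
v(2.375) = 32/35, v(3.125) = 32/41, v(3.875) = 32/47, v(4.625) = 32/53.
Sum = Δt · [v(2.375) + v(3.125) + v(3.875) + v(4.625)].
Sum ≈ 2.235.

2.235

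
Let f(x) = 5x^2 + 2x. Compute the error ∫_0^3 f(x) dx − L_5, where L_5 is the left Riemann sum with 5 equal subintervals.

14.4

Exact integral: ∫_0^3 f(x) dx = 54.
L_5 = 39.6.
Error = 54 − 39.6 = 14.4.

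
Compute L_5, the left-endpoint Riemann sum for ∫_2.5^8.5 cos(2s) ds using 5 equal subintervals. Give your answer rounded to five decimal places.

0.33472

Δs = (8.5 − 2.5)/5 = 1.2.
Left endpoints: 2.5, 3.7, 4.9, 6.1, 7.3.
f(2.5) ≈ 0.28366, f(3.7) ≈ 0.43855, f(4.9) ≈ -0.93043, f(6.1) ≈ 0.93363, f(7.3) ≈ -0.44648.
Sum = Δs · [f(2.5) + f(3.7) + f(4.9) + f(6.1) + f(7.3)].
Sum ≈ 0.33472.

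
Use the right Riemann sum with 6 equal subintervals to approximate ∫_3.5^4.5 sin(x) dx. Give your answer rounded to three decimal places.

Δx = (4.5 − 3.5)/6 = 1/6.
Right endpoints: 11/3, 23/6, 4, 25/6, 13/3, 4.5.
f(11/3) ≈ -0.501, f(23/6) ≈ -0.638, f(4) ≈ -0.757, f(25/6) ≈ -0.855, f(13/3) ≈ -0.929, f(4.5) ≈ -0.978.
Sum = Δx · [f(11/3) + f(23/6) + f(4) + ...].
Sum ≈ -0.776.

-0.776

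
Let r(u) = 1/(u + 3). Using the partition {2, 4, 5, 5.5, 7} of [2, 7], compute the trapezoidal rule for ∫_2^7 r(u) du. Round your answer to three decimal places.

0.701

Subinterval widths: 2, 1, 0.5, 1.5.
r(2) = 0.2, r(4) = 1/7, r(5) = 0.125, r(5.5) = 2/17, r(7) = 0.1.
On each subinterval the trapezoid contributes (Δu_i/2)·[r(u_{i-1}) + r(u_i)].
Sum ≈ 0.701.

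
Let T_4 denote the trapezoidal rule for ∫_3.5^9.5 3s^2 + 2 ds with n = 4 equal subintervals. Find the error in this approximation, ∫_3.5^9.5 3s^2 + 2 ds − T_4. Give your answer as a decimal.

-6.75

Exact integral: ∫_3.5^9.5 f(s) ds = 826.5.
T_4 = 833.25.
Error = 826.5 − 833.25 = -6.75.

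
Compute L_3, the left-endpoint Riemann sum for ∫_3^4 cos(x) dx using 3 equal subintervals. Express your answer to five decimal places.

-0.94565

Δx = (4 − 3)/3 = 1/3.
Left endpoints: 3, 10/3, 11/3.
f(3) ≈ -0.98999, f(10/3) ≈ -0.98167, f(11/3) ≈ -0.86529.
Sum = Δx · [f(3) + f(10/3) + f(11/3)].
Sum ≈ -0.94565.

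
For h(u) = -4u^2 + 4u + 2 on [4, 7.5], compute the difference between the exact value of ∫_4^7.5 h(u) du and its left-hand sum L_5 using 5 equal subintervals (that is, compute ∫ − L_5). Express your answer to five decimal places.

-50.30667

Exact integral: ∫_4^7.5 h(u) du ≈ -389.6666667.
L_5 = -339.36.
Error ≈ -389.6666667 − (-339.36) ≈ -50.30667.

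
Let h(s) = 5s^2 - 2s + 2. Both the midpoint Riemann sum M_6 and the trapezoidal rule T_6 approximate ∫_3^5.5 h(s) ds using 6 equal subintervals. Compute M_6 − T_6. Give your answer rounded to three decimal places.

-0.543

M_6 ≈ 215.86082.
T_6 ≈ 216.40336.
M_6 − T_6 ≈ -0.543.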